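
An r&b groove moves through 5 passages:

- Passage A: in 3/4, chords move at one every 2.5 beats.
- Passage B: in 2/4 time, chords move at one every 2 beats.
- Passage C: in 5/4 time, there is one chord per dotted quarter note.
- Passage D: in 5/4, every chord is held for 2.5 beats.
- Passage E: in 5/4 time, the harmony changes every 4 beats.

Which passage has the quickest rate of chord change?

Passage C

A: each chord is 2.5 beats in 3/4, so 1.2 per bar.
B: each chord is 2 beats in 2/4, so 1 per bar.
C: each chord is 1.5 beats in 5/4, so 10/3 per bar.
D: each chord is 2.5 beats in 5/4, so 2 per bar.
E: each chord is 4 beats in 5/4, so 1.25 per bar.
Fastest is C at 10/3 chords/bar.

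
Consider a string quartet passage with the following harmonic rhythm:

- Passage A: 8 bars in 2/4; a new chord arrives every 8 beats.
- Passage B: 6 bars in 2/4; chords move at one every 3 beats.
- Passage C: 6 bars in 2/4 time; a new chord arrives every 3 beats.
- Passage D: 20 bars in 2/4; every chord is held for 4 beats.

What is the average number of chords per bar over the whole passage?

A: 8 bars of 2 beats is 16 beats; at 8 beats each that's 2 chords.
B: 6 bars of 2 beats is 12 beats; at 3 beats each that's 4 chords.
C: 6 bars of 2 beats is 12 beats; at 3 beats each that's 4 chords.
D: 20 bars of 2 beats is 40 beats; at 4 beats each that's 10 chords.
Overall: 20 chords over 40 bars → 20/40 = 0.5 chords per bar.

0.5 chords per bar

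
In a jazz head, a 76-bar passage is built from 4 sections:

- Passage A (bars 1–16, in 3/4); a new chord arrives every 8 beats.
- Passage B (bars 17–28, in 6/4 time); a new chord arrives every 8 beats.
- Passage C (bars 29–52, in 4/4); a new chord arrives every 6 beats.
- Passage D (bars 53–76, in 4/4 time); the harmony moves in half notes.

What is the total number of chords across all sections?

79 chords

A: 16·3 = 48 beats, 48/8 = 6 chords.
B: 12·6 = 72 beats, 72/8 = 9 chords.
C: 24·4 = 96 beats, 96/6 = 16 chords.
D: 24·4 = 96 beats, 96/2 = 48 chords.
Total: 6 + 9 + 16 + 48 = 79.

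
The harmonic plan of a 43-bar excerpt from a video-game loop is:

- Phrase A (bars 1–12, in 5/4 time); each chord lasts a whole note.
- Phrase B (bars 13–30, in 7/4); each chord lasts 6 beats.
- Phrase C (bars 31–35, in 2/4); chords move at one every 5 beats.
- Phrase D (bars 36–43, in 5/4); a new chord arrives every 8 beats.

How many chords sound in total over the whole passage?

A: 12 bars × 5 beats = 60 beats; 4 beats/chord → 15 chords.
B: 18 bars × 7 beats = 126 beats; 6 beats/chord → 21 chords.
C: 5 bars × 2 beats = 10 beats; 5 beats/chord → 2 chords.
D: 8 bars × 5 beats = 40 beats; 8 beats/chord → 5 chords.
Total: 15 + 21 + 2 + 5 = 43.

43 chords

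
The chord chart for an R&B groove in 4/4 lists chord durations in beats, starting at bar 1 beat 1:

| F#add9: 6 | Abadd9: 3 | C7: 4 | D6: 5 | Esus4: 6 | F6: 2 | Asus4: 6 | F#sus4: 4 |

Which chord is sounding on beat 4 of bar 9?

F#sus4

Beat 4 of bar 9 is beat (9−1)×4 + 4 = 36 overall.
Running totals: F#add9 ends at 6, Abadd9 ends at 9, C7 ends at 13, D6 ends at 18, Esus4 ends at 24, F6 ends at 26, Asus4 ends at 32, F#sus4 ends at 36.
Beat 36 falls within F#sus4.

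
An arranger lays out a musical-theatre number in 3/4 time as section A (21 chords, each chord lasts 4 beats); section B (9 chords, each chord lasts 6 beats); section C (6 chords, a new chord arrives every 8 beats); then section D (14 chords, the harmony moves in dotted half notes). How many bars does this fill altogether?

76 bars

A: 21 × 4 = 84 beats = 28 bars.
B: 9 × 6 = 54 beats = 18 bars.
C: 6 × 8 = 48 beats = 16 bars.
D: 14 × 3 = 42 beats = 14 bars.
Total: 28 + 18 + 16 + 14 = 76 bars.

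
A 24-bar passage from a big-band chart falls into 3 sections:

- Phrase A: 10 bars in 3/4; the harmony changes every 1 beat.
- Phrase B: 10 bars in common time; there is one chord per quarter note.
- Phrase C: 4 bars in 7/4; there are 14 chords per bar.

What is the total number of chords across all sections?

A: 10 bars × 3 beats = 30 beats; 1 beat/chord → 30 chords.
B: 10 bars × 4 beats = 40 beats; 1 beat/chord → 40 chords.
C: 4 bars × 7 beats = 28 beats; 0.5 beats/chord → 56 chords.
Total: 30 + 40 + 56 = 126.

126 chords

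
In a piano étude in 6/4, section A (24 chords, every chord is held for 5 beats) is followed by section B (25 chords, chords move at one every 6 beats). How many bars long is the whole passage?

A: 24 × 5 = 120 beats = 20 bars.
B: 25 × 6 = 150 beats = 25 bars.
Total: 20 + 25 = 45 bars.

45 bars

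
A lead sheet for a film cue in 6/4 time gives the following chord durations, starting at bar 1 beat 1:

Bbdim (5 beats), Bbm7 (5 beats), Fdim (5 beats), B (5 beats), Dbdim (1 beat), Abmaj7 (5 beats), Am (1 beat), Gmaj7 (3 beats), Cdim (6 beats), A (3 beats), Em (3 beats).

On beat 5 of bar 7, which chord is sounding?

Em

Beat 5 of bar 7 is beat (7−1)×6 + 5 = 41 overall.
Running totals: Bbdim ends at 5, Bbm7 ends at 10, Fdim ends at 15, B ends at 20, Dbdim ends at 21, Abmaj7 ends at 26, Am ends at 27, Gmaj7 ends at 30, Cdim ends at 36, A ends at 39, Em ends at 42.
Beat 41 falls within Em.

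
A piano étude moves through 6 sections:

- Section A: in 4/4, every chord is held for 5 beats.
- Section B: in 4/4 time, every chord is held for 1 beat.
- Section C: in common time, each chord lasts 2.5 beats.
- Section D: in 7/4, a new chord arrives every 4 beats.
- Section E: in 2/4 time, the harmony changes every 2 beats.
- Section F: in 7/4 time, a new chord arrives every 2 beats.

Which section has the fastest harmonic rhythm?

Section B

A: 4 beats/bar ÷ 5 beats/chord = 0.8 chords/bar.
B: 4 beats/bar ÷ 1 beat/chord = 4 chords/bar.
C: 4 beats/bar ÷ 2.5 beats/chord = 1.6 chords/bar.
D: 7 beats/bar ÷ 4 beats/chord = 1.75 chords/bar.
E: 2 beats/bar ÷ 2 beats/chord = 1 chord/bar.
F: 7 beats/bar ÷ 2 beats/chord = 3.5 chords/bar.
Fastest is B at 4 chords/bar.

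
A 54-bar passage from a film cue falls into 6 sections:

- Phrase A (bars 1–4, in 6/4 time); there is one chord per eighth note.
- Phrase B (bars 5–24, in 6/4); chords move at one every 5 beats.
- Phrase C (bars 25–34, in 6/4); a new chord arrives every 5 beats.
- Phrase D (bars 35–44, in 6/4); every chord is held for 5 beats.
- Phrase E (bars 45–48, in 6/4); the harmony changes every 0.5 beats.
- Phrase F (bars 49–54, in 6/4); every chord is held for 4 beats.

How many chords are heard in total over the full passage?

153 chords

A: 4·6 = 24 beats, 24/0.5 = 48 chords.
B: 20·6 = 120 beats, 120/5 = 24 chords.
C: 10·6 = 60 beats, 60/5 = 12 chords.
D: 10·6 = 60 beats, 60/5 = 12 chords.
E: 4·6 = 24 beats, 24/0.5 = 48 chords.
F: 6·6 = 36 beats, 36/4 = 9 chords.
Total: 48 + 24 + 12 + 12 + 48 + 9 = 153.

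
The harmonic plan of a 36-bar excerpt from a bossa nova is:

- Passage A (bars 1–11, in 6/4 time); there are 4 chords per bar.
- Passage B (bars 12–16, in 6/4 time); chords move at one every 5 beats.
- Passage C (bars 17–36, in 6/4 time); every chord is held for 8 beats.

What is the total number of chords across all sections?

65 chords

A has 66 beats and chords last 1.5 each, so 44 chords.
B has 30 beats and chords last 5 each, so 6 chords.
C has 120 beats and chords last 8 each, so 15 chords.
Total: 44 + 6 + 15 = 65.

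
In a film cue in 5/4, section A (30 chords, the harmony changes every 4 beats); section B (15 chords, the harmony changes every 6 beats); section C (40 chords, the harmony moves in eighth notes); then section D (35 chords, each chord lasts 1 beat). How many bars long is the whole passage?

A: 30 × 4 = 120 beats = 24 bars.
B: 15 × 6 = 90 beats = 18 bars.
C: 40 × 0.5 = 20 beats = 4 bars.
D: 35 × 1 = 35 beats = 7 bars.
Total: 24 + 18 + 4 + 7 = 53 bars.

53 bars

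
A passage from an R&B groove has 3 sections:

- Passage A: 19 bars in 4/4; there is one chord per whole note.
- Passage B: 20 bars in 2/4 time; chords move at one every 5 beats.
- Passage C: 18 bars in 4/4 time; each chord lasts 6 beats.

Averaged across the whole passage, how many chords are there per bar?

13/19 chords per bar

A: 19 × 4 = 76 beats ÷ 4 = 19 chords.
B: 20 × 2 = 40 beats ÷ 5 = 8 chords.
C: 18 × 4 = 72 beats ÷ 6 = 12 chords.
Overall: 39 chords over 57 bars → 39/57 = 13/19 chords per bar.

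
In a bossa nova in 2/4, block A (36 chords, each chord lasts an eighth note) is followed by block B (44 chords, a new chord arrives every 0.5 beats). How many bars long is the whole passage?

20 bars

A: 36 × 0.5 = 18 beats = 9 bars.
B: 44 × 0.5 = 22 beats = 11 bars.
Total: 9 + 11 = 20 bars.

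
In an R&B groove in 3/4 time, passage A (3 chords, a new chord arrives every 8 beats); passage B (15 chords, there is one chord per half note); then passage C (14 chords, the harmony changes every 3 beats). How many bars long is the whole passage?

32 bars

A: 3 × 8 = 24 beats = 8 bars.
B: 15 × 2 = 30 beats = 10 bars.
C: 14 × 3 = 42 beats = 14 bars.
Total: 8 + 10 + 14 = 32 bars.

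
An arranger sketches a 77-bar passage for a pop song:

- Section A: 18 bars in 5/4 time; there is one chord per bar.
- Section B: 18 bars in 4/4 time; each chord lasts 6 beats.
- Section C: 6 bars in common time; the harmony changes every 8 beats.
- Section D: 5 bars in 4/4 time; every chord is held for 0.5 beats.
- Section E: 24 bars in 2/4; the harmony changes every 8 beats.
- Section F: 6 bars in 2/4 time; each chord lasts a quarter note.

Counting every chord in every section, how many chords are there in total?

91 chords

A: 18·5 = 90 beats, 90/5 = 18 chords.
B: 18·4 = 72 beats, 72/6 = 12 chords.
C: 6·4 = 24 beats, 24/8 = 3 chords.
D: 5·4 = 20 beats, 20/0.5 = 40 chords.
E: 24·2 = 48 beats, 48/8 = 6 chords.
F: 6·2 = 12 beats, 12/1 = 12 chords.
Total: 18 + 12 + 3 + 40 + 6 + 12 = 91.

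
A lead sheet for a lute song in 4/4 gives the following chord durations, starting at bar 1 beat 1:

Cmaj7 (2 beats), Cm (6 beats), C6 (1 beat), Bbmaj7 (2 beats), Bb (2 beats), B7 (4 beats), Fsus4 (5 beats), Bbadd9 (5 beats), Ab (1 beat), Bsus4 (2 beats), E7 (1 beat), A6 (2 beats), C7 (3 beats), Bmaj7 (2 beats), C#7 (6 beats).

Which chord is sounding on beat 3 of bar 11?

Beat 3 of bar 11 is beat (11−1)×4 + 3 = 43 overall.
Running totals: Cmaj7 ends at 2, Cm ends at 8, C6 ends at 9, Bbmaj7 ends at 11, Bb ends at 13, B7 ends at 17, Fsus4 ends at 22, Bbadd9 ends at 27, Ab ends at 28, Bsus4 ends at 30, E7 ends at 31, A6 ends at 33, C7 ends at 36, Bmaj7 ends at 38, C#7 ends at 44.
Beat 43 falls within C#7.

C#7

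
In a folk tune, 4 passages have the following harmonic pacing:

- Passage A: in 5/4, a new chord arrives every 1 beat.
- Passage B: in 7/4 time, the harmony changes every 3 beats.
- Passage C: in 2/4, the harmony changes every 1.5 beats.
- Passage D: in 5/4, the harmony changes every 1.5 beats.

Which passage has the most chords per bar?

A: 5/1 = 5 chords/bar.
B: 7/3 = 7/3 chords/bar.
C: 2/1.5 = 4/3 chords/bar.
D: 5/1.5 = 10/3 chords/bar.
Fastest is A at 5 chords/bar.

Passage A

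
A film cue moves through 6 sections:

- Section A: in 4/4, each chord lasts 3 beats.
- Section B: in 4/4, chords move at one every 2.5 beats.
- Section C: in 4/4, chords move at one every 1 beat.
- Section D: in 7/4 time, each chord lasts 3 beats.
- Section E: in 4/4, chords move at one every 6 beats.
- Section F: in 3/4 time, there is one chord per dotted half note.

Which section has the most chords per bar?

A: 4 beats/bar ÷ 3 beats/chord = 4/3 chords/bar.
B: 4 beats/bar ÷ 2.5 beats/chord = 1.6 chords/bar.
C: 4 beats/bar ÷ 1 beat/chord = 4 chords/bar.
D: 7 beats/bar ÷ 3 beats/chord = 7/3 chords/bar.
E: 4 beats/bar ÷ 6 beats/chord = 2/3 chords/bar.
F: 3 beats/bar ÷ 3 beats/chord = 1 chord/bar.
Fastest is C at 4 chords/bar.

Section C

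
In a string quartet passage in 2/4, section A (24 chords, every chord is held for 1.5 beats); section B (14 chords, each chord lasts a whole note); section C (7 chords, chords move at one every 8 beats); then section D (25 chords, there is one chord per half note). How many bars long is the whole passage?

A: 24 × 1.5 = 36 beats = 18 bars.
B: 14 × 4 = 56 beats = 28 bars.
C: 7 × 8 = 56 beats = 28 bars.
D: 25 × 2 = 50 beats = 25 bars.
Total: 18 + 28 + 28 + 25 = 99 bars.

99 bars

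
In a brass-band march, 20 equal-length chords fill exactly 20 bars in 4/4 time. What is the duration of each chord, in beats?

4 beats

20 bars × 4 beats/bar = 80 beats total.
80 beats ÷ 20 chords = 4 beats per chord.
(That is a whole note.)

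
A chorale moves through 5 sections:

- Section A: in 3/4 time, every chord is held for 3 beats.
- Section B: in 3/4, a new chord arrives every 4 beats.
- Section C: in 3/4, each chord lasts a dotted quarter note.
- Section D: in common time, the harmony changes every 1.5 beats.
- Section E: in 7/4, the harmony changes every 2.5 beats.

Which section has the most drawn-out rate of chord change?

A: 3/3 = 1 chord/bar.
B: 3/4 = 0.75 chords/bar.
C: 3/1.5 = 2 chords/bar.
D: 4/1.5 = 8/3 chords/bar.
E: 7/2.5 = 2.8 chords/bar.
Slowest is B at 0.75 chords/bar.

Section B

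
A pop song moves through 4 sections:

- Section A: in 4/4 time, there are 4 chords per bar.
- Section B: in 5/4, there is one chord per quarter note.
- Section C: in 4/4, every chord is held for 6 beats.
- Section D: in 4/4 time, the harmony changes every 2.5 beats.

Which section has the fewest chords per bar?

A: each chord is 1 beat in 4/4, so 4 per bar.
B: each chord is 1 beat in 5/4, so 5 per bar.
C: each chord is 6 beats in 4/4, so 2/3 per bar.
D: each chord is 2.5 beats in 4/4, so 1.6 per bar.
Slowest is C at 2/3 chords/bar.

Section C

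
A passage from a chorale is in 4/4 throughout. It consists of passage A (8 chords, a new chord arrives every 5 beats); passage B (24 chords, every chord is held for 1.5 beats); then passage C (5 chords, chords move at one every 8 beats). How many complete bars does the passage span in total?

A: 8 × 5 = 40 beats = 10 bars.
B: 24 × 1.5 = 36 beats = 9 bars.
C: 5 × 8 = 40 beats = 10 bars.
Total: 10 + 9 + 10 = 29 bars.

29 bars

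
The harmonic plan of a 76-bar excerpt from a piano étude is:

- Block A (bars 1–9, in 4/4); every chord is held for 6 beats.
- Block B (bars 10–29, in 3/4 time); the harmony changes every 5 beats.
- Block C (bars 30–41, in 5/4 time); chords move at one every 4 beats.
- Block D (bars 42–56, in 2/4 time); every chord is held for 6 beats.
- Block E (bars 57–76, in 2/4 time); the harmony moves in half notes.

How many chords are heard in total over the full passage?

58 chords

A: 9 bars × 4 beats = 36 beats; 6 beats/chord → 6 chords.
B: 20 bars × 3 beats = 60 beats; 5 beats/chord → 12 chords.
C: 12 bars × 5 beats = 60 beats; 4 beats/chord → 15 chords.
D: 15 bars × 2 beats = 30 beats; 6 beats/chord → 5 chords.
E: 20 bars × 2 beats = 40 beats; 2 beats/chord → 20 chords.
Total: 6 + 12 + 15 + 5 + 20 = 58.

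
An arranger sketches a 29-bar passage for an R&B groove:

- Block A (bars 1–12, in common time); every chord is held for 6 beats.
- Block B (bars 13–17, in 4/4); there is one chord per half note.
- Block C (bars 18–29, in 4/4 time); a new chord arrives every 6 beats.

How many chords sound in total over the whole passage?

A: 12·4 = 48 beats, 48/6 = 8 chords.
B: 5·4 = 20 beats, 20/2 = 10 chords.
C: 12·4 = 48 beats, 48/6 = 8 chords.
Total: 8 + 10 + 8 = 26.

26 chords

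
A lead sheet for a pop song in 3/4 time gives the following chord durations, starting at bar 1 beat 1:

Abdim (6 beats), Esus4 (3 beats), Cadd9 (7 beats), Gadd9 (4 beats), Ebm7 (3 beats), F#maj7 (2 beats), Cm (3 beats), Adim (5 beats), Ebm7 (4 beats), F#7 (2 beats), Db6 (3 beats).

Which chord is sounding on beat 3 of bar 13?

Beat 3 of bar 13 is beat (13−1)×3 + 3 = 39 overall.
Running totals: Abdim ends at 6, Esus4 ends at 9, Cadd9 ends at 16, Gadd9 ends at 20, Ebm7 ends at 23, F#maj7 ends at 25, Cm ends at 28, Adim ends at 33, Ebm7 ends at 37, F#7 ends at 39.
Beat 39 falls within F#7.

F#7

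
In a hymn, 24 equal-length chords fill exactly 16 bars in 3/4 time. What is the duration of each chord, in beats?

2 beats

16 bars × 3 beats/bar = 48 beats total.
48 beats ÷ 24 chords = 2 beats per chord.
(That is a half note.)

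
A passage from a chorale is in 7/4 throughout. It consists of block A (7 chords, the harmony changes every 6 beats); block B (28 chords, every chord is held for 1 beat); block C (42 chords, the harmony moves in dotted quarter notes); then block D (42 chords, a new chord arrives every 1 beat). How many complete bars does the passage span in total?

25 bars

A: 7 × 6 = 42 beats = 6 bars.
B: 28 × 1 = 28 beats = 4 bars.
C: 42 × 1.5 = 63 beats = 9 bars.
D: 42 × 1 = 42 beats = 6 bars.
Total: 6 + 4 + 9 + 6 = 25 bars.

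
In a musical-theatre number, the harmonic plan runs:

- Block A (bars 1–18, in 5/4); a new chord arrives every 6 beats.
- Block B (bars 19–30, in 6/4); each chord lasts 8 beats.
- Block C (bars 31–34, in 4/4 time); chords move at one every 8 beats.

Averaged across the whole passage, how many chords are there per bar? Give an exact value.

A: 18 × 5 = 90 beats ÷ 6 = 15 chords.
B: 12 × 6 = 72 beats ÷ 8 = 9 chords.
C: 4 × 4 = 16 beats ÷ 8 = 2 chords.
Overall: 26 chords over 34 bars → 26/34 = 13/17 chords per bar.

13/17 chords per bar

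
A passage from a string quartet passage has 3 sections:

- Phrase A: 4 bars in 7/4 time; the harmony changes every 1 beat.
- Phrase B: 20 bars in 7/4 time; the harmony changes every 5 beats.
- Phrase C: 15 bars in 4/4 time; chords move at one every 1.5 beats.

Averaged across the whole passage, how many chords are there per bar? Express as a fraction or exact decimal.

32/13 chords per bar

A: 4 × 7 = 28 beats ÷ 1 = 28 chords.
B: 20 × 7 = 140 beats ÷ 5 = 28 chords.
C: 15 × 4 = 60 beats ÷ 1.5 = 40 chords.
Overall: 96 chords over 39 bars → 96/39 = 32/13 chords per bar.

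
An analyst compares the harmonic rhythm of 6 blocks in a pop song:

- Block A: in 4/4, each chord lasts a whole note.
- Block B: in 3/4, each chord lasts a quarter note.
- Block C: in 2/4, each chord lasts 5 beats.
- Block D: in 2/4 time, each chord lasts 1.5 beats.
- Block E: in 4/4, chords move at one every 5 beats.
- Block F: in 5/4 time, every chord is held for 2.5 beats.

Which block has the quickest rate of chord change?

A: 4/4 = 1 chord/bar.
B: 3/1 = 3 chords/bar.
C: 2/5 = 0.4 chords/bar.
D: 2/1.5 = 4/3 chords/bar.
E: 4/5 = 0.8 chords/bar.
F: 5/2.5 = 2 chords/bar.
Fastest is B at 3 chords/bar.

Block B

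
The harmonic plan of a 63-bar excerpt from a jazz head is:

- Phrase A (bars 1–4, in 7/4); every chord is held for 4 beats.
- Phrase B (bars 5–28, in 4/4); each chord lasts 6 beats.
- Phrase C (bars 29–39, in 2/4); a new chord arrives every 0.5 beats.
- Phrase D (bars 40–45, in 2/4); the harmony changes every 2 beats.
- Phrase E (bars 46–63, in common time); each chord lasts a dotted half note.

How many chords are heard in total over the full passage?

97 chords

A: 4 bars × 7 beats = 28 beats; 4 beats/chord → 7 chords.
B: 24 bars × 4 beats = 96 beats; 6 beats/chord → 16 chords.
C: 11 bars × 2 beats = 22 beats; 0.5 beats/chord → 44 chords.
D: 6 bars × 2 beats = 12 beats; 2 beats/chord → 6 chords.
E: 18 bars × 4 beats = 72 beats; 3 beats/chord → 24 chords.
Total: 7 + 16 + 44 + 6 + 24 = 97.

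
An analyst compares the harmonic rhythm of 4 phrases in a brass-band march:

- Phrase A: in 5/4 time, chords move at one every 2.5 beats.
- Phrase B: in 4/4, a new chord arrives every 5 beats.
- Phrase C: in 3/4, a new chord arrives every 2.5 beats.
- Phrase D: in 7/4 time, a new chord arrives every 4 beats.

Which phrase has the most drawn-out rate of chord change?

Phrase B

A: 5/2.5 = 2 chords/bar.
B: 4/5 = 0.8 chords/bar.
C: 3/2.5 = 1.2 chords/bar.
D: 7/4 = 1.75 chords/bar.
Slowest is B at 0.8 chords/bar.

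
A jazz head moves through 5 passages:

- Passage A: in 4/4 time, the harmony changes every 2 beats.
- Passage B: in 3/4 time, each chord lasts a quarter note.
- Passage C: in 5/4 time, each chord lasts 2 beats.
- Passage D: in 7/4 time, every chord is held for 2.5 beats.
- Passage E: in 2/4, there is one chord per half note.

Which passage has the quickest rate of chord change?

Passage B

A: 4 beats/bar ÷ 2 beats/chord = 2 chords/bar.
B: 3 beats/bar ÷ 1 beat/chord = 3 chords/bar.
C: 5 beats/bar ÷ 2 beats/chord = 2.5 chords/bar.
D: 7 beats/bar ÷ 2.5 beats/chord = 2.8 chords/bar.
E: 2 beats/bar ÷ 2 beats/chord = 1 chord/bar.
Fastest is B at 3 chords/bar.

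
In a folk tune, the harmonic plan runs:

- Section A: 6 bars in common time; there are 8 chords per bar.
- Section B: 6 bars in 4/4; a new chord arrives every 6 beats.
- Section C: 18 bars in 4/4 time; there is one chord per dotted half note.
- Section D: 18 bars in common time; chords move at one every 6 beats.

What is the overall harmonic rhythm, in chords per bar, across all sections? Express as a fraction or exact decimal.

A: 6 × 4 = 24 beats ÷ 0.5 = 48 chords.
B: 6 × 4 = 24 beats ÷ 6 = 4 chords.
C: 18 × 4 = 72 beats ÷ 3 = 24 chords.
D: 18 × 4 = 72 beats ÷ 6 = 12 chords.
Overall: 88 chords over 48 bars → 88/48 = 11/6 chords per bar.

11/6 chords per bar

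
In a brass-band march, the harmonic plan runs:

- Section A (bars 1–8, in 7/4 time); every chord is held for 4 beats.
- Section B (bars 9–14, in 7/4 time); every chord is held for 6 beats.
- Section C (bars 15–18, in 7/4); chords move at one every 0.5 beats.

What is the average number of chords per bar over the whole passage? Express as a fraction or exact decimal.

77/18 chords per bar

A: 8 bars of 7 beats is 56 beats; at 4 beats each that's 14 chords.
B: 6 bars of 7 beats is 42 beats; at 6 beats each that's 7 chords.
C: 4 bars of 7 beats is 28 beats; at 0.5 beats each that's 56 chords.
Overall: 77 chords over 18 bars → 77/18 = 77/18 chords per bar.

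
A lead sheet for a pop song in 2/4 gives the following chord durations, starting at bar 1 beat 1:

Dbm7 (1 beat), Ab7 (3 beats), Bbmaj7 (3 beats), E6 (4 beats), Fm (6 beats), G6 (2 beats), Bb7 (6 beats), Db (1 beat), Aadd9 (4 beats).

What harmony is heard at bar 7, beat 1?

Beat 1 of bar 7 is beat (7−1)×2 + 1 = 13 overall.
Running totals: Dbm7 ends at 1, Ab7 ends at 4, Bbmaj7 ends at 7, E6 ends at 11, Fm ends at 17.
Beat 13 falls within Fm.

Fm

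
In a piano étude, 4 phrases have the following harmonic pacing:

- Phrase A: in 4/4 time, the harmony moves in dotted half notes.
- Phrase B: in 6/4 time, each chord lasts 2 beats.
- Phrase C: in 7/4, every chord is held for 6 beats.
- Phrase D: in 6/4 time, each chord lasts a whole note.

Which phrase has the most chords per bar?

Phrase B

A: 4 beats/bar ÷ 3 beats/chord = 4/3 chords/bar.
B: 6 beats/bar ÷ 2 beats/chord = 3 chords/bar.
C: 7 beats/bar ÷ 6 beats/chord = 7/6 chords/bar.
D: 6 beats/bar ÷ 4 beats/chord = 1.5 chords/bar.
Fastest is B at 3 chords/bar.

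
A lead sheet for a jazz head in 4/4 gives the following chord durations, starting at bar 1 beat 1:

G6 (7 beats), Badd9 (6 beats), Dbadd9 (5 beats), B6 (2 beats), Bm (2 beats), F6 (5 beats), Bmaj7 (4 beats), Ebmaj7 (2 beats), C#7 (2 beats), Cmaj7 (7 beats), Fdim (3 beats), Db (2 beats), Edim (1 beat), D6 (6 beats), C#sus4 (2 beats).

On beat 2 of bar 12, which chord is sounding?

Beat 2 of bar 12 is beat (12−1)×4 + 2 = 46 overall.
Running totals: G6 ends at 7, Badd9 ends at 13, Dbadd9 ends at 18, B6 ends at 20, Bm ends at 22, F6 ends at 27, Bmaj7 ends at 31, Ebmaj7 ends at 33, C#7 ends at 35, Cmaj7 ends at 42, Fdim ends at 45, Db ends at 47.
Beat 46 falls within Db.

Db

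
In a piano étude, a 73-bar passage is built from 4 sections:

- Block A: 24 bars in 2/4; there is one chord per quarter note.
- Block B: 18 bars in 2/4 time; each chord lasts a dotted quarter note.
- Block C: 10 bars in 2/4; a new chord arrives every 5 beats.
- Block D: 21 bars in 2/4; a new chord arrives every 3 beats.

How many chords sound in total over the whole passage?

90 chords

A: 24 bars × 2 beats = 48 beats; 1 beat/chord → 48 chords.
B: 18 bars × 2 beats = 36 beats; 1.5 beats/chord → 24 chords.
C: 10 bars × 2 beats = 20 beats; 5 beats/chord → 4 chords.
D: 21 bars × 2 beats = 42 beats; 3 beats/chord → 14 chords.
Total: 48 + 24 + 4 + 14 = 90.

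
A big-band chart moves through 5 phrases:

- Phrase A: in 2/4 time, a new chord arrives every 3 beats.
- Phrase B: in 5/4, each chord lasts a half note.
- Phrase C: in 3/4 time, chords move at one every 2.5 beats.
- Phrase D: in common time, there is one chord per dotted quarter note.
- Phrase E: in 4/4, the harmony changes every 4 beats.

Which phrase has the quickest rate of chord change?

Phrase D

A: 2 beats/bar ÷ 3 beats/chord = 2/3 chords/bar.
B: 5 beats/bar ÷ 2 beats/chord = 2.5 chords/bar.
C: 3 beats/bar ÷ 2.5 beats/chord = 1.2 chords/bar.
D: 4 beats/bar ÷ 1.5 beats/chord = 8/3 chords/bar.
E: 4 beats/bar ÷ 4 beats/chord = 1 chord/bar.
Fastest is D at 8/3 chords/bar.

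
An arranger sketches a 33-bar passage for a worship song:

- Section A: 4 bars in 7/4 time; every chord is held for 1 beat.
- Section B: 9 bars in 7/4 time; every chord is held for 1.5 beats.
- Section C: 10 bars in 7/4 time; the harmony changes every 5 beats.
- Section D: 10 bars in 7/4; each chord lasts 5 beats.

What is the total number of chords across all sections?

A has 28 beats and chords last 1 each, so 28 chords.
B has 63 beats and chords last 1.5 each, so 42 chords.
C has 70 beats and chords last 5 each, so 14 chords.
D has 70 beats and chords last 5 each, so 14 chords.
Total: 28 + 42 + 14 + 14 = 98.

98 chords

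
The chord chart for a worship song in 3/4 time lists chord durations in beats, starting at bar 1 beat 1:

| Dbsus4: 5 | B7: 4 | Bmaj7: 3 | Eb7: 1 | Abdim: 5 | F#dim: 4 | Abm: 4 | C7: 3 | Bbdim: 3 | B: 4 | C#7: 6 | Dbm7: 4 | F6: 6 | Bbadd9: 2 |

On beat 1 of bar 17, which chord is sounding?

F6

Beat 1 of bar 17 is beat (17−1)×3 + 1 = 49 overall.
Running totals: Dbsus4 ends at 5, B7 ends at 9, Bmaj7 ends at 12, Eb7 ends at 13, Abdim ends at 18, F#dim ends at 22, Abm ends at 26, C7 ends at 29, Bbdim ends at 32, B ends at 36, C#7 ends at 42, Dbm7 ends at 46, F6 ends at 52.
Beat 49 falls within F6.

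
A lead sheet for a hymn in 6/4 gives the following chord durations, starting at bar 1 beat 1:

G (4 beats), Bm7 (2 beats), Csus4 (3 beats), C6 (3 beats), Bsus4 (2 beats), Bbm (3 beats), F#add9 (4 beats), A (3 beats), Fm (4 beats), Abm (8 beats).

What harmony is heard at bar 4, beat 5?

Beat 5 of bar 4 is beat (4−1)×6 + 5 = 23 overall.
Running totals: G ends at 4, Bm7 ends at 6, Csus4 ends at 9, C6 ends at 12, Bsus4 ends at 14, Bbm ends at 17, F#add9 ends at 21, A ends at 24.
Beat 23 falls within A.

A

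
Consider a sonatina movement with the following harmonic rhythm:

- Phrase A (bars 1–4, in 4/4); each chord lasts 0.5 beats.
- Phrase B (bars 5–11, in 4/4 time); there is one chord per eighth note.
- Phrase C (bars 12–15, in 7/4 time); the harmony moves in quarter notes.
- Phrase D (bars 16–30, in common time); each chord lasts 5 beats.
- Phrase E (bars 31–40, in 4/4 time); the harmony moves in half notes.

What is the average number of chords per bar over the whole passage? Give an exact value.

3.7 chords per bar

A: 4 × 4 = 16 beats ÷ 0.5 = 32 chords.
B: 7 × 4 = 28 beats ÷ 0.5 = 56 chords.
C: 4 × 7 = 28 beats ÷ 1 = 28 chords.
D: 15 × 4 = 60 beats ÷ 5 = 12 chords.
E: 10 × 4 = 40 beats ÷ 2 = 20 chords.
Overall: 148 chords over 40 bars → 148/40 = 3.7 chords per bar.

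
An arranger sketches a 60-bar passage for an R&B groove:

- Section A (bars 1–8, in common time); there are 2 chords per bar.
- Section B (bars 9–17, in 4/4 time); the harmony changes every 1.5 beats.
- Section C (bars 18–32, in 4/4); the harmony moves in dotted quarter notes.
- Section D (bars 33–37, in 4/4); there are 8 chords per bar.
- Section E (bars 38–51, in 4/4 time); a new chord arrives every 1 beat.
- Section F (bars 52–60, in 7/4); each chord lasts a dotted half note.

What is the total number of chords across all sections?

197 chords

A: 8·4 = 32 beats, 32/2 = 16 chords.
B: 9·4 = 36 beats, 36/1.5 = 24 chords.
C: 15·4 = 60 beats, 60/1.5 = 40 chords.
D: 5·4 = 20 beats, 20/0.5 = 40 chords.
E: 14·4 = 56 beats, 56/1 = 56 chords.
F: 9·7 = 63 beats, 63/3 = 21 chords.
Total: 16 + 24 + 40 + 40 + 56 + 21 = 197.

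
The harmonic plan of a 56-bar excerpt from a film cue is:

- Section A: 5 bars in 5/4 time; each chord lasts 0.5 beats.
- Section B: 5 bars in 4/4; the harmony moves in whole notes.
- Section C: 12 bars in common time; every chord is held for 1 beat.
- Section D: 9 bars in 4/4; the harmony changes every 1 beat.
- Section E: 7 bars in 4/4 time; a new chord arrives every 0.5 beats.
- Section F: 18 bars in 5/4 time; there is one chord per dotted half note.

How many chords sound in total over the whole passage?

A: 5 bars × 5 beats = 25 beats; 0.5 beats/chord → 50 chords.
B: 5 bars × 4 beats = 20 beats; 4 beats/chord → 5 chords.
C: 12 bars × 4 beats = 48 beats; 1 beat/chord → 48 chords.
D: 9 bars × 4 beats = 36 beats; 1 beat/chord → 36 chords.
E: 7 bars × 4 beats = 28 beats; 0.5 beats/chord → 56 chords.
F: 18 bars × 5 beats = 90 beats; 3 beats/chord → 30 chords.
Total: 50 + 5 + 48 + 36 + 56 + 30 = 225.

225 chords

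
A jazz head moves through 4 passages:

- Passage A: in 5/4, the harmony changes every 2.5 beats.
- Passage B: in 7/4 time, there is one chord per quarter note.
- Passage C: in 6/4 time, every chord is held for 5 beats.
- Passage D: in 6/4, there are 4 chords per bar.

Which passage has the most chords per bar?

A: 5 beats/bar ÷ 2.5 beats/chord = 2 chords/bar.
B: 7 beats/bar ÷ 1 beat/chord = 7 chords/bar.
C: 6 beats/bar ÷ 5 beats/chord = 1.2 chords/bar.
D: 6 beats/bar ÷ 1.5 beats/chord = 4 chords/bar.
Fastest is B at 7 chords/bar.

Passage B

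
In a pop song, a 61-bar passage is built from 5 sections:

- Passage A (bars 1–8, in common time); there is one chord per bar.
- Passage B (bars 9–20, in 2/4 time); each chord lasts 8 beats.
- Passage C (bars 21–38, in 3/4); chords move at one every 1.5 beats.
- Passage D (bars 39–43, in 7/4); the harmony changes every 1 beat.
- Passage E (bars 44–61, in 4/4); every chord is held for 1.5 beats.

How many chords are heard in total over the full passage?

130 chords

A: 8·4 = 32 beats, 32/4 = 8 chords.
B: 12·2 = 24 beats, 24/8 = 3 chords.
C: 18·3 = 54 beats, 54/1.5 = 36 chords.
D: 5·7 = 35 beats, 35/1 = 35 chords.
E: 18·4 = 72 beats, 72/1.5 = 48 chords.
Total: 8 + 3 + 36 + 35 + 48 = 130.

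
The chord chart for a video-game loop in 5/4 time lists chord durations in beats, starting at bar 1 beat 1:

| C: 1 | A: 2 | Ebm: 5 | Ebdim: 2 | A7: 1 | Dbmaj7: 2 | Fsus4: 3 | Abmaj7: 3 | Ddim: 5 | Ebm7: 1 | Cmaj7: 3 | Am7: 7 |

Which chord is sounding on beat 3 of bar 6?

Beat 3 of bar 6 is beat (6−1)×5 + 3 = 28 overall.
Running totals: C ends at 1, A ends at 3, Ebm ends at 8, Ebdim ends at 10, A7 ends at 11, Dbmaj7 ends at 13, Fsus4 ends at 16, Abmaj7 ends at 19, Ddim ends at 24, Ebm7 ends at 25, Cmaj7 ends at 28.
Beat 28 falls within Cmaj7.

Cmaj7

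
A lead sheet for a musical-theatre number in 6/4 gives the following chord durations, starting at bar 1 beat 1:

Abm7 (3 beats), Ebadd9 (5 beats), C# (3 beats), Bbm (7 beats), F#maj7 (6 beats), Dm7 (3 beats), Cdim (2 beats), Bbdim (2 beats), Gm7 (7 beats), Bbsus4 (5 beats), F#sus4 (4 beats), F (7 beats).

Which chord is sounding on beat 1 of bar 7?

Beat 1 of bar 7 is beat (7−1)×6 + 1 = 37 overall.
Running totals: Abm7 ends at 3, Ebadd9 ends at 8, C# ends at 11, Bbm ends at 18, F#maj7 ends at 24, Dm7 ends at 27, Cdim ends at 29, Bbdim ends at 31, Gm7 ends at 38.
Beat 37 falls within Gm7.

Gm7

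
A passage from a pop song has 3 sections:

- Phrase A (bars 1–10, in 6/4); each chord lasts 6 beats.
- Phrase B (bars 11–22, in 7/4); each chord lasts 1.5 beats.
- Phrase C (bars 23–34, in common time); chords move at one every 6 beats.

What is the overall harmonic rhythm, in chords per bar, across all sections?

37/17 chords per bar

A: 10 bars of 6 beats is 60 beats; at 6 beats each that's 10 chords.
B: 12 bars of 7 beats is 84 beats; at 1.5 beats each that's 56 chords.
C: 12 bars of 4 beats is 48 beats; at 6 beats each that's 8 chords.
Overall: 74 chords over 34 bars → 74/34 = 37/17 chords per bar.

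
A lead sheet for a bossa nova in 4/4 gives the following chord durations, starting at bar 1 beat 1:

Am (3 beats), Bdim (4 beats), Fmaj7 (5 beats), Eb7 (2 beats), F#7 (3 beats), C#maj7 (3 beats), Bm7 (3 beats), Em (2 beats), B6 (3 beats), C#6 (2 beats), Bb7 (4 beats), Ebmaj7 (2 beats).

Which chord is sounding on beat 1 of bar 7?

Em

Beat 1 of bar 7 is beat (7−1)×4 + 1 = 25 overall.
Running totals: Am ends at 3, Bdim ends at 7, Fmaj7 ends at 12, Eb7 ends at 14, F#7 ends at 17, C#maj7 ends at 20, Bm7 ends at 23, Em ends at 25.
Beat 25 falls within Em.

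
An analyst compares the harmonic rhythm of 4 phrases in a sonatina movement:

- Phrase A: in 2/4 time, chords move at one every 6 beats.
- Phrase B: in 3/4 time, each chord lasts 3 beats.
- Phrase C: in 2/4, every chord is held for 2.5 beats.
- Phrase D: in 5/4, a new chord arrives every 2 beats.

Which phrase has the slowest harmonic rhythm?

A: 2/6 = 1/3 chords/bar.
B: 3/3 = 1 chord/bar.
C: 2/2.5 = 0.8 chords/bar.
D: 5/2 = 2.5 chords/bar.
Slowest is A at 1/3 chords/bar.

Phrase A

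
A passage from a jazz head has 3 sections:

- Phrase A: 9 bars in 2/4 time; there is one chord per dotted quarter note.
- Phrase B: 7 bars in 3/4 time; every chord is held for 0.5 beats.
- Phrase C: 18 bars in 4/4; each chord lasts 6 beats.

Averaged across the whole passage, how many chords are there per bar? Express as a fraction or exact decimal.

A: 9 bars of 2 beats is 18 beats; at 1.5 beats each that's 12 chords.
B: 7 bars of 3 beats is 21 beats; at 0.5 beats each that's 42 chords.
C: 18 bars of 4 beats is 72 beats; at 6 beats each that's 12 chords.
Overall: 66 chords over 34 bars → 66/34 = 33/17 chords per bar.

33/17 chords per bar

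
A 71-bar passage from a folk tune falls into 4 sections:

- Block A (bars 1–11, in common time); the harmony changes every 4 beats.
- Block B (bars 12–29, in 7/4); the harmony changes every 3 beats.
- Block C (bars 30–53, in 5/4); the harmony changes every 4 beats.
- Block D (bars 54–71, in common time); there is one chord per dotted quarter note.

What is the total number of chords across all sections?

A: 11·4 = 44 beats, 44/4 = 11 chords.
B: 18·7 = 126 beats, 126/3 = 42 chords.
C: 24·5 = 120 beats, 120/4 = 30 chords.
D: 18·4 = 72 beats, 72/1.5 = 48 chords.
Total: 11 + 42 + 30 + 48 = 131.

131 chords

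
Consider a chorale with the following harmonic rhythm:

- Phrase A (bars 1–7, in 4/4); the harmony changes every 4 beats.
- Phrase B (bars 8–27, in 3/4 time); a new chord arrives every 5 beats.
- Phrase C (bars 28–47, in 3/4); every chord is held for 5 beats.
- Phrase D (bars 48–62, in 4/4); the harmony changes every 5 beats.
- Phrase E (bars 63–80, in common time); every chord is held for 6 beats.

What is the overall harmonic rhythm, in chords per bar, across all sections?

A: 7 × 4 = 28 beats ÷ 4 = 7 chords.
B: 20 × 3 = 60 beats ÷ 5 = 12 chords.
C: 20 × 3 = 60 beats ÷ 5 = 12 chords.
D: 15 × 4 = 60 beats ÷ 5 = 12 chords.
E: 18 × 4 = 72 beats ÷ 6 = 12 chords.
Overall: 55 chords over 80 bars → 55/80 = 11/16 chords per bar.

11/16 chords per bar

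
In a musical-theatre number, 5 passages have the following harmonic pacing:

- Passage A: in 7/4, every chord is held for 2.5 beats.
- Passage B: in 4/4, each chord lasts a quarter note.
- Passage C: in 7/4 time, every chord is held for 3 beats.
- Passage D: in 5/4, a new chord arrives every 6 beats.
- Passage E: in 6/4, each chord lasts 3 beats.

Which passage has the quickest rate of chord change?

Passage B

A: 7/2.5 = 2.8 chords/bar.
B: 4/1 = 4 chords/bar.
C: 7/3 = 7/3 chords/bar.
D: 5/6 = 5/6 chords/bar.
E: 6/3 = 2 chords/bar.
Fastest is B at 4 chords/bar.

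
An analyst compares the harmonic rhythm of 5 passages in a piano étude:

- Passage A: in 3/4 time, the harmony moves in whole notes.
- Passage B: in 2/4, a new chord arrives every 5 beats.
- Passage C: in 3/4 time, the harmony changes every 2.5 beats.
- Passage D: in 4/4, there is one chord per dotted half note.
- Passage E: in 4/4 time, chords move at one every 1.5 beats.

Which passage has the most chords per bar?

A: 3/4 = 0.75 chords/bar.
B: 2/5 = 0.4 chords/bar.
C: 3/2.5 = 1.2 chords/bar.
D: 4/3 = 4/3 chords/bar.
E: 4/1.5 = 8/3 chords/bar.
Fastest is E at 8/3 chords/bar.

Passage E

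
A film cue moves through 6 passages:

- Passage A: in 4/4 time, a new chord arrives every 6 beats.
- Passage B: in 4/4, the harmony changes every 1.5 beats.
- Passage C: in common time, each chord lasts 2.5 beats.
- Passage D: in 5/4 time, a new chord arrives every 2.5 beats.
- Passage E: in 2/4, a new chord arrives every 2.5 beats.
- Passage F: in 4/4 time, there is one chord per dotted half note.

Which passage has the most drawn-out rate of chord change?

Passage A

A: 4/6 = 2/3 chords/bar.
B: 4/1.5 = 8/3 chords/bar.
C: 4/2.5 = 1.6 chords/bar.
D: 5/2.5 = 2 chords/bar.
E: 2/2.5 = 0.8 chords/bar.
F: 4/3 = 4/3 chords/bar.
Slowest is A at 2/3 chords/bar.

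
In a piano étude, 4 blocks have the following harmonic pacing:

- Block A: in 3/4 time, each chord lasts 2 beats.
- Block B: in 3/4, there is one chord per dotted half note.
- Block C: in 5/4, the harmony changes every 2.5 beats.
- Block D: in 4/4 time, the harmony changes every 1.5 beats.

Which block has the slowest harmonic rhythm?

Block B

A: 3/2 = 1.5 chords/bar.
B: 3/3 = 1 chord/bar.
C: 5/2.5 = 2 chords/bar.
D: 4/1.5 = 8/3 chords/bar.
Slowest is B at 1 chords/bar.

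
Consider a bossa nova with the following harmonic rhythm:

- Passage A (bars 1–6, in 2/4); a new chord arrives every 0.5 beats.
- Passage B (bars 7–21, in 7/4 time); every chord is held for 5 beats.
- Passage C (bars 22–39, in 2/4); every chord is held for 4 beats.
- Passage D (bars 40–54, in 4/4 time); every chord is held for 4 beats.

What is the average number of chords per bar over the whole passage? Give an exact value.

A: 6 bars of 2 beats is 12 beats; at 0.5 beats each that's 24 chords.
B: 15 bars of 7 beats is 105 beats; at 5 beats each that's 21 chords.
C: 18 bars of 2 beats is 36 beats; at 4 beats each that's 9 chords.
D: 15 bars of 4 beats is 60 beats; at 4 beats each that's 15 chords.
Overall: 69 chords over 54 bars → 69/54 = 23/18 chords per bar.

23/18 chords per bar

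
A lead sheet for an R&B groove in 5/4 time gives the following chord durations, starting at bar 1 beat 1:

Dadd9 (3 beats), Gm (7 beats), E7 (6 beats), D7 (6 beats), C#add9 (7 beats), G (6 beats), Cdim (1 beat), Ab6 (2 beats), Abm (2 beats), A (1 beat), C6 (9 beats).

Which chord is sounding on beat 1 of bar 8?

Beat 1 of bar 8 is beat (8−1)×5 + 1 = 36 overall.
Running totals: Dadd9 ends at 3, Gm ends at 10, E7 ends at 16, D7 ends at 22, C#add9 ends at 29, G ends at 35, Cdim ends at 36.
Beat 36 falls within Cdim.

Cdim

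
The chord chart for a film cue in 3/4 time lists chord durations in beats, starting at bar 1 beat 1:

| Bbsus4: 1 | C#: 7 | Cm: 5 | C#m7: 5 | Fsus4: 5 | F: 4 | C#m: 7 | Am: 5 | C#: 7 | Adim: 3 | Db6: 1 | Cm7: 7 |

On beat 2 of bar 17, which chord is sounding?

Db6

Beat 2 of bar 17 is beat (17−1)×3 + 2 = 50 overall.
Running totals: Bbsus4 ends at 1, C# ends at 8, Cm ends at 13, C#m7 ends at 18, Fsus4 ends at 23, F ends at 27, C#m ends at 34, Am ends at 39, C# ends at 46, Adim ends at 49, Db6 ends at 50.
Beat 50 falls within Db6.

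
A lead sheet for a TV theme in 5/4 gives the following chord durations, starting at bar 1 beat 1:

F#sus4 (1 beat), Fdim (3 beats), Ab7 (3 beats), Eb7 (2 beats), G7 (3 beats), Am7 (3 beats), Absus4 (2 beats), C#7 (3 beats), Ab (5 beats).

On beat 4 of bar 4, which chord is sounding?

C#7

Beat 4 of bar 4 is beat (4−1)×5 + 4 = 19 overall.
Running totals: F#sus4 ends at 1, Fdim ends at 4, Ab7 ends at 7, Eb7 ends at 9, G7 ends at 12, Am7 ends at 15, Absus4 ends at 17, C#7 ends at 20.
Beat 19 falls within C#7.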